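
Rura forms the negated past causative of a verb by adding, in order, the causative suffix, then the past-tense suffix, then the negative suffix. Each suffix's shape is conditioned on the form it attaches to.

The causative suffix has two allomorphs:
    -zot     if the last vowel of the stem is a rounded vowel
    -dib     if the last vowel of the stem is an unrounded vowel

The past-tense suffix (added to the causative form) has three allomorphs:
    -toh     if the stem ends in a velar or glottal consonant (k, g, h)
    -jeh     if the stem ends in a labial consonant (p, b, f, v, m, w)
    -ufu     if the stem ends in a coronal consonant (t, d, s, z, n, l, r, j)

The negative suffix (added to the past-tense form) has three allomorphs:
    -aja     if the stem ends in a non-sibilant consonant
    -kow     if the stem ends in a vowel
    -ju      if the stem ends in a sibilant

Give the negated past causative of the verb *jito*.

*jito* — last vowel /o/ (a rounded vowel) → -zot → *jitozot*.
The final consonant of the causative form *jitozot* is /t/, which is coronal, so the past-tense suffix is -ufu, giving *jitozotufu*.
The final sound of the past-tense form *jitozotufu* is /u/, which is a vowel, so the negative suffix is -kow, giving *jitozotufukow*.

jitozotufukow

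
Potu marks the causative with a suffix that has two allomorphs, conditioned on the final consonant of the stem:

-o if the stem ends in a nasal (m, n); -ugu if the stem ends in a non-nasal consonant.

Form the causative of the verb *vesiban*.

*vesiban* — final consonant /n/ (a nasal) → -o → *vesibano*.

vesibano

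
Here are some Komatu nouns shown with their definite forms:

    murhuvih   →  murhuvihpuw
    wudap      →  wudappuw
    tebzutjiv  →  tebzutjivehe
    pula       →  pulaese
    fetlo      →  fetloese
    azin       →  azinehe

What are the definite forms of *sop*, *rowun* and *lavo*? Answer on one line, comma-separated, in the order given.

The suffix is conditioned by the final sound: -puw when the stem ends in a voiceless consonant (*murhuvih*, *wudap*); -ehe when the stem ends in a voiced consonant (*tebzutjiv*, *azin*); -ese when the stem ends in a vowel (*pula*, *fetlo*).
*sop*: final sound = /p/, a voiceless consonant → -puw → *soppuw*.
*rowun* — final sound /n/ (a voiced consonant) → -ehe → *rowunehe*.
*lavo*: final sound = /o/, a vowel → -ese → *lavoese*.

soppuw, rowunehe, lavoese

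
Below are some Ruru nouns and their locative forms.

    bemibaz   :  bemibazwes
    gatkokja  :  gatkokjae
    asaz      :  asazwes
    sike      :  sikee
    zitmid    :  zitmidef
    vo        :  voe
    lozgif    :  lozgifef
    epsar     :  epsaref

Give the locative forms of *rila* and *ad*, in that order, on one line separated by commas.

rilae, adef

Looking at the final sound of each stem: -wes when the stem ends in a sibilant (*bemibaz*, *asaz*); -ef when the stem ends in a non-sibilant consonant (*zitmid*, *lozgif*, *epsar*); -e when the stem ends in a vowel (*gatkokja*, *sike*, *vo*).
*rila* — final sound /a/ (a vowel) → -e → *rilae*.
*ad*: final sound = /d/, a non-sibilant consonant → -ef → *adef*.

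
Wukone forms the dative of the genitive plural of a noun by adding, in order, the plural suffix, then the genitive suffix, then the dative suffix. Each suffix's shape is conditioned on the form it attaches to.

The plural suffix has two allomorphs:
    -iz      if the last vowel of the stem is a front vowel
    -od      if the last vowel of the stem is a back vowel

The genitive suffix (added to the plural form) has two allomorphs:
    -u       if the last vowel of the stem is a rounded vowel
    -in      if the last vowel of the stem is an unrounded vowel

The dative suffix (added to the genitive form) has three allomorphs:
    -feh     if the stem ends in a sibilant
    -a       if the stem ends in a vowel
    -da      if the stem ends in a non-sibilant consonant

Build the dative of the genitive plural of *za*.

Since the last vowel of *za* is /a/ (a back vowel), it takes -od, giving *zaod*.
Since the last vowel of the plural form *zaod* is /o/ (a rounded vowel), it takes -u, giving *zaodu*.
Since the final sound of the genitive form *zaodu* is /u/ (a vowel), it takes -a, giving *zaodua*.

zaodua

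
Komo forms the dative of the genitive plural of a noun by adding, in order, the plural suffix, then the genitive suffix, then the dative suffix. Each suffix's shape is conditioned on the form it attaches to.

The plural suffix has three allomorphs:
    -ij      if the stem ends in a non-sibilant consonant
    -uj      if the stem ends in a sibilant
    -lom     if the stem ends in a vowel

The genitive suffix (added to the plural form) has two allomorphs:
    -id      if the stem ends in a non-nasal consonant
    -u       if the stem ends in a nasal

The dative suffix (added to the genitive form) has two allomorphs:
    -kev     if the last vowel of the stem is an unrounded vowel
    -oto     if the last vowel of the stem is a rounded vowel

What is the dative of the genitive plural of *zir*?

zirijidkev

Since the final sound of *zir* is /r/ (a non-sibilant consonant), it takes -ij, giving *zirij*.
The plural form *zirij* — final consonant /j/ (non-nasal) → -id → *zirijid*.
The last vowel of the genitive form *zirijid* is /i/, which is an unrounded vowel, so the dative suffix is -kev, giving *zirijidkev*.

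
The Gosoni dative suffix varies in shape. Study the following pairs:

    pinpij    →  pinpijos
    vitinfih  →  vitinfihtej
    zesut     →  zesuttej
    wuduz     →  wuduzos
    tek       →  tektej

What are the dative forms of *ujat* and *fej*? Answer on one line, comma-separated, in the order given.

The suffix is conditioned by the final consonant: -tej when the stem ends in a voiceless consonant (*vitinfih*, *zesut*, *tek*); -os when the stem ends in a voiced consonant (*pinpij*, *wuduz*).
*ujat* — final consonant /t/ (voiceless) → -tej → *ujattej*.
*fej*: final consonant = /j/, voiced → -os → *fejos*.

ujattej, fejos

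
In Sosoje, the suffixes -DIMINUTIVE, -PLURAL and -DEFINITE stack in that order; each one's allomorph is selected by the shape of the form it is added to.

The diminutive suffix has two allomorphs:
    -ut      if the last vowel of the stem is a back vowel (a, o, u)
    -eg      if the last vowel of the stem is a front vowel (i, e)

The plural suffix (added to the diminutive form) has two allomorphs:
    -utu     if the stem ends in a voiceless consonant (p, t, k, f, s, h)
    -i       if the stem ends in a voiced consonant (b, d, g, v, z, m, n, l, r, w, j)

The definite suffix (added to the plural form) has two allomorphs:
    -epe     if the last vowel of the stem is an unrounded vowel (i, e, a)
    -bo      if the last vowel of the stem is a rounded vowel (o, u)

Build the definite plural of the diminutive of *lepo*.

The last vowel of *lepo* is /o/, which is a back vowel, so the diminutive suffix is -ut, giving *lepout*.
The diminutive form *lepout* — final consonant /t/ (voiceless) → -utu → *lepoututu*.
The plural form *lepoututu* — last vowel /u/ (a rounded vowel) → -bo → *lepoututubo*.

lepoututubo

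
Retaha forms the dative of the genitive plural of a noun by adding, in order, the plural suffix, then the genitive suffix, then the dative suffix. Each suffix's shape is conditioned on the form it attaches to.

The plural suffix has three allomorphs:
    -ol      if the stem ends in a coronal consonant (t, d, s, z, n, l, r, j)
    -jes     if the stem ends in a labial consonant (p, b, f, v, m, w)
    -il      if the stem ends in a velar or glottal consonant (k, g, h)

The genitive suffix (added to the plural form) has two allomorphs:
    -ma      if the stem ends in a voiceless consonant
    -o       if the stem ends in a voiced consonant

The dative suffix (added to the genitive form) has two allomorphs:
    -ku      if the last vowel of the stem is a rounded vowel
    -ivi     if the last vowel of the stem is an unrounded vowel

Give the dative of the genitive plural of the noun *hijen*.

*hijen*: final consonant = /n/, coronal → -ol → *hijenol*.
The plural form *hijenol*: final consonant = /l/, voiced → -o → *hijenolo*.
The genitive form *hijenolo*: last vowel = /o/, a rounded vowel → -ku → *hijenoloku*.

hijenoloku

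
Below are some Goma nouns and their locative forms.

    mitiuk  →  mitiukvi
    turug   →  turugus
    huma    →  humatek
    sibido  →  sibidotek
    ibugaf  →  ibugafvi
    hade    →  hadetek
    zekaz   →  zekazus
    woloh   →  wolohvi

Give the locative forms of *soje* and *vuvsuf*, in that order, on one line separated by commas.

sojetek, vuvsufvi

Looking at the final sound of each stem: -vi when the stem ends in a voiceless consonant (*mitiuk*, *ibugaf*, *woloh*); -us when the stem ends in a voiced consonant (*turug*, *zekaz*); -tek when the stem ends in a vowel (*huma*, *sibido*, *hade*).
*soje*: final sound = /e/, a vowel → -tek → *sojetek*.
The final sound of *vuvsuf* is /f/, which is a voiceless consonant, so the suffix is -vi, giving *vuvsufvi*.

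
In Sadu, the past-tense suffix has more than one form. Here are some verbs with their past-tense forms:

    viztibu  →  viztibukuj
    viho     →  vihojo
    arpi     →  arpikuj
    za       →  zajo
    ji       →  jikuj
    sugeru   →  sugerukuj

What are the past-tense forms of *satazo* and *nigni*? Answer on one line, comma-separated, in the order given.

Looking at the last vowel of each stem: -kuj when the last vowel of the stem is a high vowel (*viztibu*, *arpi*, *ji*, *sugeru*); -jo when the last vowel of the stem is a non-high vowel (*viho*, *za*).
*satazo*: last vowel = /o/, a non-high vowel → -jo → *satazojo*.
*nigni* — last vowel /i/ (a high vowel) → -kuj → *nignikuj*.

satazojo, nignikuj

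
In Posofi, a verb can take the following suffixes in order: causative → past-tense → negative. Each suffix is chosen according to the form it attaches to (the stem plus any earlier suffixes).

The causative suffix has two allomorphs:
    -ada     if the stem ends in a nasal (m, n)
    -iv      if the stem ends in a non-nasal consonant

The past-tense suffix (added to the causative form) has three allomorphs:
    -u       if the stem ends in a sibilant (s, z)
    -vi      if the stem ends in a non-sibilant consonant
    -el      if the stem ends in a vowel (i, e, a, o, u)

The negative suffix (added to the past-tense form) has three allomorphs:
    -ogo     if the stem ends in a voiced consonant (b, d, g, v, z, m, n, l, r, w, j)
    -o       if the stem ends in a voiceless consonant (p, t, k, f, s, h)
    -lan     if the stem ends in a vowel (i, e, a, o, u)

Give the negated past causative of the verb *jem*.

jemadaelogo

The final consonant of *jem* is /m/, which is a nasal, so the causative suffix is -ada, giving *jemada*.
Since the final sound of the causative form *jemada* is /a/ (a vowel), it takes -el, giving *jemadael*.
Since the final sound of the past-tense form *jemadael* is /l/ (a voiced consonant), it takes -ogo, giving *jemadaelogo*.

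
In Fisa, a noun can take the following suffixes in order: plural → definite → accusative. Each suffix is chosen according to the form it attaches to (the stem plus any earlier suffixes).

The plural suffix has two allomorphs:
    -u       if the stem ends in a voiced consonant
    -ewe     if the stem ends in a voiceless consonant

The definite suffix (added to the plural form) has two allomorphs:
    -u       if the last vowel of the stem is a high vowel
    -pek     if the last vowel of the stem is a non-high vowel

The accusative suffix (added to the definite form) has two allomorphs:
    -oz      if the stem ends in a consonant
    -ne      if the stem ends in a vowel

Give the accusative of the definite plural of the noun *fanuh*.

*fanuh* — final consonant /h/ (voiceless) → -ewe → *fanuhewe*.
The plural form *fanuhewe* — last vowel /e/ (a non-high vowel) → -pek → *fanuhewepek*.
The definite form *fanuhewepek*: final sound = /k/, a consonant → -oz → *fanuhewepekoz*.

fanuhewepekoz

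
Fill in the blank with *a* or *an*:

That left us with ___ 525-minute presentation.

a

The indefinite article is chosen by the initial *sound* of the following word, not its spelling.
The number *525* is spoken "five hundred …", beginning with /faɪv/ — a consonant sound.
So the article is *a*: That left us with a 525-minute presentation.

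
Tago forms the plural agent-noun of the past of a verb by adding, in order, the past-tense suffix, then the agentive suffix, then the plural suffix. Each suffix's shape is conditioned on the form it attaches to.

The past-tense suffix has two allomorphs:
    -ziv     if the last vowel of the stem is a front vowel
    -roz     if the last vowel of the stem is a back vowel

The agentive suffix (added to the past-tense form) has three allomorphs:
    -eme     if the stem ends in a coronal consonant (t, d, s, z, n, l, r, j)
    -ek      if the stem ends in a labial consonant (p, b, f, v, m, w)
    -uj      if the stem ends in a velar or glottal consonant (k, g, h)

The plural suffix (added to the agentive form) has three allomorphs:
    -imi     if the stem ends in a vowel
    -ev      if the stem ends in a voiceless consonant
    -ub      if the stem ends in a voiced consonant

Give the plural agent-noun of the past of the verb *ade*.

adezivekev

*ade*: last vowel = /e/, a front vowel → -ziv → *adeziv*.
The final consonant of the past-tense form *adeziv* is /v/, which is labial, so the agentive suffix is -ek, giving *adezivek*.
The agentive form *adezivek* — final sound /k/ (a voiceless consonant) → -ev → *adezivekev*.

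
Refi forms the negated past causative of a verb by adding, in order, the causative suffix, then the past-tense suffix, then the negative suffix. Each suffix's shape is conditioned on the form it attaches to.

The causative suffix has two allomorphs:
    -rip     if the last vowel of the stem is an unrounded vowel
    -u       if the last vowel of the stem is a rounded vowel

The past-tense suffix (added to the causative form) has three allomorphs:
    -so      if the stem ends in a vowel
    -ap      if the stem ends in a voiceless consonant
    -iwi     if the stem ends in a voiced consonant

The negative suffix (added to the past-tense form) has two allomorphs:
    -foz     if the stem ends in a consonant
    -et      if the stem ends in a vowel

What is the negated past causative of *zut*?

zutusoet

*zut* — last vowel /u/ (a rounded vowel) → -u → *zutu*.
The final sound of the causative form *zutu* is /u/, which is a vowel, so the past-tense suffix is -so, giving *zutuso*.
The final sound of the past-tense form *zutuso* is /o/, which is a vowel, so the negative suffix is -et, giving *zutusoet*.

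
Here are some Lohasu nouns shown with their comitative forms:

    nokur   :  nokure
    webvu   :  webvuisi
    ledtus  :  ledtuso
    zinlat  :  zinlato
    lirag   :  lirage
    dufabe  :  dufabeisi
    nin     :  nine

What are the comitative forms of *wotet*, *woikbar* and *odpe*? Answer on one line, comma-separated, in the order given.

woteto, woikbare, odpeisi

Looking at the final sound of each stem: -o when the stem ends in a voiceless consonant (*ledtus*, *zinlat*); -e when the stem ends in a voiced consonant (*nokur*, *lirag*, *nin*); -isi when the stem ends in a vowel (*webvu*, *dufabe*).
*wotet*: final sound = /t/, a voiceless consonant → -o → *woteto*.
The final sound of *woikbar* is /r/, which is a voiced consonant, so the suffix is -e, giving *woikbare*.
*odpe*: final sound = /e/, a vowel → -isi → *odpeisi*.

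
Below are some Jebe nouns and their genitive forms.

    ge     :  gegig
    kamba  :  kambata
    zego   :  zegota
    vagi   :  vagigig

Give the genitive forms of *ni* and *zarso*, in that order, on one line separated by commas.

The suffix is conditioned by the last vowel: -gig when the last vowel of the stem is a front vowel (*ge*, *vagi*); -ta when the last vowel of the stem is a back vowel (*kamba*, *zego*).
The last vowel of *ni* is /i/, which is a front vowel, so the suffix is -gig, giving *nigig*.
The last vowel of *zarso* is /o/, which is a back vowel, so the suffix is -ta, giving *zarsota*.

nigig, zarsota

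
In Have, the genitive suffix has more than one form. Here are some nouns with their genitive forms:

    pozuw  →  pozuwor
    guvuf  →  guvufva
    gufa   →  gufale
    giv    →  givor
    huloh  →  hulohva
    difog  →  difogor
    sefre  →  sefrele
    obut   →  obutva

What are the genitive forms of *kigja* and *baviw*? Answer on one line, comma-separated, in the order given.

kigjale, baviwor

The alternation tracks the final sound of the stem — -va when the stem ends in a voiceless consonant (*guvuf*, *huloh*, *obut*); -or when the stem ends in a voiced consonant (*pozuw*, *giv*, *difog*); -le when the stem ends in a vowel (*gufa*, *sefre*).
*kigja* — final sound /a/ (a vowel) → -le → *kigjale*.
*baviw*: final sound = /w/, a voiced consonant → -or → *baviwor*.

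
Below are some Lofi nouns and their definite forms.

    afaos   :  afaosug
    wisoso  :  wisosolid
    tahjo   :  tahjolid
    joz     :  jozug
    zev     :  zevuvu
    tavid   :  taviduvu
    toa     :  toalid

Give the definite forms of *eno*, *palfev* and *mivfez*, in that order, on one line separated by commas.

enolid, palfevuvu, mivfezug

The pattern is sibilance of the final sound: -ug when the stem ends in a sibilant (*afaos*, *joz*); -uvu when the stem ends in a non-sibilant consonant (*zev*, *tavid*); -lid when the stem ends in a vowel (*wisoso*, *tahjo*, *toa*).
Since the final sound of *eno* is /o/ (a vowel), it takes -lid, giving *enolid*.
*palfev* — final sound /v/ (a non-sibilant consonant) → -uvu → *palfevuvu*.
*mivfez*: final sound = /z/, a sibilant → -ug → *mivfezug*.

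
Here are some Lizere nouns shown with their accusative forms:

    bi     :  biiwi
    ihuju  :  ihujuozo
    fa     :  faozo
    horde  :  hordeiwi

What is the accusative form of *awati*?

awatiiwi

The pattern is front/back vowel harmony: -iwi when the last vowel of the stem is a front vowel (*bi*, *horde*); -ozo when the last vowel of the stem is a back vowel (*ihuju*, *fa*).
*awati* — last vowel /i/ (a front vowel) → -iwi → *awatiiwi*.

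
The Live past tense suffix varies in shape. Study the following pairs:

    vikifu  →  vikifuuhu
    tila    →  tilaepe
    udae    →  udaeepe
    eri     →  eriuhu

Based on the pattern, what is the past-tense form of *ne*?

Looking at the last vowel of each stem: -uhu when the last vowel of the stem is a high vowel (*vikifu*, *eri*); -epe when the last vowel of the stem is a non-high vowel (*tila*, *udae*).
*ne* — last vowel /e/ (a non-high vowel) → -epe → *neepe*.

neepe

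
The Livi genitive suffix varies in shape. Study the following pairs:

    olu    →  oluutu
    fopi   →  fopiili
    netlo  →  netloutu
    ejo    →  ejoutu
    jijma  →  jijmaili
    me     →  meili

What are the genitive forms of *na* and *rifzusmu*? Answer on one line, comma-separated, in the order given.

The suffix is conditioned by the last vowel: -utu when the last vowel of the stem is a rounded vowel (*olu*, *netlo*, *ejo*); -ili when the last vowel of the stem is an unrounded vowel (*fopi*, *jijma*, *me*).
*na*: last vowel = /a/, an unrounded vowel → -ili → *naili*.
*rifzusmu*: last vowel = /u/, a rounded vowel → -utu → *rifzusmuutu*.

naili, rifzusmuutu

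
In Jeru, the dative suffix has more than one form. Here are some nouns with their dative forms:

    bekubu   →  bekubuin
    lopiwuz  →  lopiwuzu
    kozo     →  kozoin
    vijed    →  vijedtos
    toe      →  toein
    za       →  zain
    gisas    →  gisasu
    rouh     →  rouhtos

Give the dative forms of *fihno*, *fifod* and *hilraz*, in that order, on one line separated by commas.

The alternation tracks the final sound of the stem — -u when the stem ends in a sibilant (*lopiwuz*, *gisas*); -tos when the stem ends in a non-sibilant consonant (*vijed*, *rouh*); -in when the stem ends in a vowel (*bekubu*, *kozo*, *toe*, *za*).
The final sound of *fihno* is /o/, which is a vowel, so the suffix is -in, giving *fihnoin*.
*fifod* — final sound /d/ (a non-sibilant consonant) → -tos → *fifodtos*.
Since the final sound of *hilraz* is /z/ (a sibilant), it takes -u, giving *hilrazu*.

fihnoin, fifodtos, hilrazu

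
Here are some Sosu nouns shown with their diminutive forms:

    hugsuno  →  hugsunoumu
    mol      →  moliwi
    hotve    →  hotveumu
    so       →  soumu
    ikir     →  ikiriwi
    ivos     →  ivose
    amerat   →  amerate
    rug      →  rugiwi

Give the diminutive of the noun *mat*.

mate

Looking at the final sound of each stem: -e when the stem ends in a voiceless consonant (*ivos*, *amerat*); -iwi when the stem ends in a voiced consonant (*mol*, *ikir*, *rug*); -umu when the stem ends in a vowel (*hugsuno*, *hotve*, *so*).
*mat*: final sound = /t/, a voiceless consonant → -e → *mate*.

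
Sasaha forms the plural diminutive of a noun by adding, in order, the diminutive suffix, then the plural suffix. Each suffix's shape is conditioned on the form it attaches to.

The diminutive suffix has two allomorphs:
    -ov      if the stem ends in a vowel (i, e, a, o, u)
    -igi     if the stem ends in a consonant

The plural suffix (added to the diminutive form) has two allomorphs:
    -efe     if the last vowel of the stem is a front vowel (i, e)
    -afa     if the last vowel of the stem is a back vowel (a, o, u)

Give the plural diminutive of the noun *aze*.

The final sound of *aze* is /e/, which is a vowel, so the diminutive suffix is -ov, giving *azeov*.
The diminutive form *azeov*: last vowel = /o/, a back vowel → -afa → *azeovafa*.

azeovafa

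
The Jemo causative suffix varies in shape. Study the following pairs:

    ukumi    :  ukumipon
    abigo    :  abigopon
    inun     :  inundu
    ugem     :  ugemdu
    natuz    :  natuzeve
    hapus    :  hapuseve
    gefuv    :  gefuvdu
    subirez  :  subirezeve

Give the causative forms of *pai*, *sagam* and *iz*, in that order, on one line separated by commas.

The alternation tracks the final sound of the stem — -eve when the stem ends in a sibilant (*natuz*, *hapus*, *subirez*); -du when the stem ends in a non-sibilant consonant (*inun*, *ugem*, *gefuv*); -pon when the stem ends in a vowel (*ukumi*, *abigo*).
*pai*: final sound = /i/, a vowel → -pon → *paipon*.
*sagam* — final sound /m/ (a non-sibilant consonant) → -du → *sagamdu*.
Since the final sound of *iz* is /z/ (a sibilant), it takes -eve, giving *izeve*.

paipon, sagamdu, izeve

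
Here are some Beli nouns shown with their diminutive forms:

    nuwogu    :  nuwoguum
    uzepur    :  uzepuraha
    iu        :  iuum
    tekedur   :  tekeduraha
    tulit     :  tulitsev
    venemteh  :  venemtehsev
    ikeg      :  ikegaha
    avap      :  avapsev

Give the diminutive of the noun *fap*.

The alternation tracks the final sound of the stem — -sev when the stem ends in a voiceless consonant (*tulit*, *venemteh*, *avap*); -aha when the stem ends in a voiced consonant (*uzepur*, *tekedur*, *ikeg*); -um when the stem ends in a vowel (*nuwogu*, *iu*).
Since the final sound of *fap* is /p/ (a voiceless consonant), it takes -sev, giving *fapsev*.

fapsev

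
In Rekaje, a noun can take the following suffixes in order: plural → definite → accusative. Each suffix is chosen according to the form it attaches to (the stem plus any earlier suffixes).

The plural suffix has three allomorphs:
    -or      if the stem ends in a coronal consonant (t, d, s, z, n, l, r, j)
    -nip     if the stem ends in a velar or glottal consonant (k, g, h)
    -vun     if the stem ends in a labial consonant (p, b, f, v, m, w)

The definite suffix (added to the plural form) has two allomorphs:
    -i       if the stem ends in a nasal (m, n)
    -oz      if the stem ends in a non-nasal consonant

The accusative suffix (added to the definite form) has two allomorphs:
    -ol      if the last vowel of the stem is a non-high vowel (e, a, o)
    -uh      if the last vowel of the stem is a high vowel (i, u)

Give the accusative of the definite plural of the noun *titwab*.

Since the final consonant of *titwab* is /b/ (labial), it takes -vun, giving *titwabvun*.
The plural form *titwabvun*: final consonant = /n/, a nasal → -i → *titwabvuni*.
The last vowel of the definite form *titwabvuni* is /i/, which is a high vowel, so the accusative suffix is -uh, giving *titwabvuniuh*.

titwabvuniuh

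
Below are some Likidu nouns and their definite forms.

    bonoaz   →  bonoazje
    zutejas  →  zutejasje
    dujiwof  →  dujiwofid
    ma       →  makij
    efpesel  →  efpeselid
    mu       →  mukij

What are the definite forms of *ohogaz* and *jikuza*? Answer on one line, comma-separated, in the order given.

The pattern is sibilance of the final sound: -je when the stem ends in a sibilant (*bonoaz*, *zutejas*); -id when the stem ends in a non-sibilant consonant (*dujiwof*, *efpesel*); -kij when the stem ends in a vowel (*ma*, *mu*).
*ohogaz* — final sound /z/ (a sibilant) → -je → *ohogazje*.
*jikuza* — final sound /a/ (a vowel) → -kij → *jikuzakij*.

ohogazje, jikuzakij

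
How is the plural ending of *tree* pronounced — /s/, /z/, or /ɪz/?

/z/

The stem *tree* ends in a voiced non-sibilant sound.
The plural suffix surfaces as /ɪz/ after sibilants, /s/ after other voiceless consonants, and /z/ after other voiced sounds.
So the plural -s on *tree* is pronounced /z/.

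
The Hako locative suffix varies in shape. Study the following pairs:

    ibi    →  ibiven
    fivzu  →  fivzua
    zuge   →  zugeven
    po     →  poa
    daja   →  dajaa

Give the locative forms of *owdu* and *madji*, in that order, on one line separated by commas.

owdua, madjiven

The alternation tracks the last vowel of the stem — -ven when the last vowel of the stem is a front vowel (*ibi*, *zuge*); -a when the last vowel of the stem is a back vowel (*fivzu*, *po*, *daja*).
Since the last vowel of *owdu* is /u/ (a back vowel), it takes -a, giving *owdua*.
*madji* — last vowel /i/ (a front vowel) → -ven → *madjiven*.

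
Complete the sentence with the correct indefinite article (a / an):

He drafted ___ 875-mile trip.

an

The indefinite article is chosen by the initial *sound* of the following word, not its spelling.
The number *875* is spoken "eight hundred …", beginning with /eɪt/ — a vowel sound.
So the article is *an*: He drafted an 875-mile trip.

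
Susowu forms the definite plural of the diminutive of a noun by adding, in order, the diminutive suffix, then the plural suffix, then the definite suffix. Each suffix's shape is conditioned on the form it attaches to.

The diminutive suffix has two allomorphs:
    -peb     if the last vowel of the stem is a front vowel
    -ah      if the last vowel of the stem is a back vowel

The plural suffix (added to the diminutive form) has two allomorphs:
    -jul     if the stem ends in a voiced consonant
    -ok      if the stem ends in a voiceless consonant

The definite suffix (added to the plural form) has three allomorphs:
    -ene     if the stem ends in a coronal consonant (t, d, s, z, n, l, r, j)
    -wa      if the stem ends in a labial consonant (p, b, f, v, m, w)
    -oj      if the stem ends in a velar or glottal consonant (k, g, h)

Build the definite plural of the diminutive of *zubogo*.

The last vowel of *zubogo* is /o/, which is a back vowel, so the diminutive suffix is -ah, giving *zubogoah*.
The final consonant of the diminutive form *zubogoah* is /h/, which is voiceless, so the plural suffix is -ok, giving *zubogoahok*.
The final consonant of the plural form *zubogoahok* is /k/, which is velar/glottal, so the definite suffix is -oj, giving *zubogoahokoj*.

zubogoahokoj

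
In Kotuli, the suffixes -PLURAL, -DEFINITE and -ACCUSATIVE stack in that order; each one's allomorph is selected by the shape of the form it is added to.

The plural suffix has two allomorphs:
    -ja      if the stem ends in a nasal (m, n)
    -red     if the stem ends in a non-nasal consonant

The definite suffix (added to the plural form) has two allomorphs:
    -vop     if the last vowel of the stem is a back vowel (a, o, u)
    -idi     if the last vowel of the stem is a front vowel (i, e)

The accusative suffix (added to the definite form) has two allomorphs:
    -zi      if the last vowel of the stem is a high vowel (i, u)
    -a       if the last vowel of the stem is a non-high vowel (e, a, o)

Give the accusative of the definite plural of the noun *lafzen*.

Since the final consonant of *lafzen* is /n/ (a nasal), it takes -ja, giving *lafzenja*.
The plural form *lafzenja*: last vowel = /a/, a back vowel → -vop → *lafzenjavop*.
The definite form *lafzenjavop* — last vowel /o/ (a non-high vowel) → -a → *lafzenjavopa*.

lafzenjavopa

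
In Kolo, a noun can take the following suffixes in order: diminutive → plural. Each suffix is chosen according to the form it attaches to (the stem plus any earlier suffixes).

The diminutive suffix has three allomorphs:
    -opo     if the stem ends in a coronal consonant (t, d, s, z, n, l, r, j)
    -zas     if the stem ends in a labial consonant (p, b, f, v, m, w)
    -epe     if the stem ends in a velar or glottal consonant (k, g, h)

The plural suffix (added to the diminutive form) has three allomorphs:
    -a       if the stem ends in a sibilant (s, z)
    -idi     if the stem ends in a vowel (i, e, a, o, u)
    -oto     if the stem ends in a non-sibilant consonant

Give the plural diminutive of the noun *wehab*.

*wehab*: final consonant = /b/, labial → -zas → *wehabzas*.
Since the final sound of the diminutive form *wehabzas* is /s/ (a sibilant), it takes -a, giving *wehabzasa*.

wehabzasa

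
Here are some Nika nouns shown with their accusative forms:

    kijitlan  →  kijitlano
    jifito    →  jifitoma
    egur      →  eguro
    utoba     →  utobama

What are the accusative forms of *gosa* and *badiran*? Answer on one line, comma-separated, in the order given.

gosama, badirano

The pattern is consonant vs. vowel: -o when the stem ends in a consonant (*kijitlan*, *egur*); -ma when the stem ends in a vowel (*jifito*, *utoba*).
*gosa*: final sound = /a/, a vowel → -ma → *gosama*.
The final sound of *badiran* is /n/, which is a consonant, so the suffix is -o, giving *badirano*.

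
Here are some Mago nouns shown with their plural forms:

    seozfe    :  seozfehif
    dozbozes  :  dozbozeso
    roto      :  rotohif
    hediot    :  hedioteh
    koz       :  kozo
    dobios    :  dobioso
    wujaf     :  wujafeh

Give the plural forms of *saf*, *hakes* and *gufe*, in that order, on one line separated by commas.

The pattern is sibilance of the final sound: -o when the stem ends in a sibilant (*dozbozes*, *koz*, *dobios*); -eh when the stem ends in a non-sibilant consonant (*hediot*, *wujaf*); -hif when the stem ends in a vowel (*seozfe*, *roto*).
*saf*: final sound = /f/, a non-sibilant consonant → -eh → *safeh*.
*hakes* — final sound /s/ (a sibilant) → -o → *hakeso*.
Since the final sound of *gufe* is /e/ (a vowel), it takes -hif, giving *gufehif*.

safeh, hakeso, gufehif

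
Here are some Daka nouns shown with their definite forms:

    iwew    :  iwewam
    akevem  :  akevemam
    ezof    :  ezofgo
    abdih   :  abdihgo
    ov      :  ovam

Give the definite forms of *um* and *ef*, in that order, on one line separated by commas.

umam, efgo

The alternation tracks the final consonant of the stem — -go when the stem ends in a voiceless consonant (*ezof*, *abdih*); -am when the stem ends in a voiced consonant (*iwew*, *akevem*, *ov*).
The final consonant of *um* is /m/, which is voiced, so the suffix is -am, giving *umam*.
*ef*: final consonant = /f/, voiceless → -go → *efgo*.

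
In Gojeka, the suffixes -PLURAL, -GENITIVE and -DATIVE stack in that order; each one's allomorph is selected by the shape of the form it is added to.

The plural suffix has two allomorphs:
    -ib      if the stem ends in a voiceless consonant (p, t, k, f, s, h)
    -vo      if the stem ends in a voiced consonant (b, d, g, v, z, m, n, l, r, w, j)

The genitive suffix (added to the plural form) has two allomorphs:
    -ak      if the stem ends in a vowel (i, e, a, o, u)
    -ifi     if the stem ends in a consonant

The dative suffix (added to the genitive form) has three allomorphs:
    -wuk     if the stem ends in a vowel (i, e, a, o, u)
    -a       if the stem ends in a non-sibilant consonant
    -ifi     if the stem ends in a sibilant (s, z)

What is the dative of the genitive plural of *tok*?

The final consonant of *tok* is /k/, which is voiceless, so the plural suffix is -ib, giving *tokib*.
The final sound of the plural form *tokib* is /b/, which is a consonant, so the genitive suffix is -ifi, giving *tokibifi*.
The genitive form *tokibifi*: final sound = /i/, a vowel → -wuk → *tokibifiwuk*.

tokibifiwuk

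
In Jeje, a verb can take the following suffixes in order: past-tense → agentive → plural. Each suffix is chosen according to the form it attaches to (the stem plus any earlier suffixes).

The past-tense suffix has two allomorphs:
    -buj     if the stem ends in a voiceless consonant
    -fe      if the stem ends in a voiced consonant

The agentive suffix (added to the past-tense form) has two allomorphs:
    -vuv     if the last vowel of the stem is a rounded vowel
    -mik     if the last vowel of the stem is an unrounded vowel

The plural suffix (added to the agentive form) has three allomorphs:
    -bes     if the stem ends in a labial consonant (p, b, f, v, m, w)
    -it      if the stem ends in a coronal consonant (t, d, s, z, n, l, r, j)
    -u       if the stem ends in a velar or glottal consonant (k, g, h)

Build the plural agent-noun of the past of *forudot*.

forudotbujvuvbes

*forudot* — final consonant /t/ (voiceless) → -buj → *forudotbuj*.
Since the last vowel of the past-tense form *forudotbuj* is /u/ (a rounded vowel), it takes -vuv, giving *forudotbujvuv*.
Since the final consonant of the agentive form *forudotbujvuv* is /v/ (labial), it takes -bes, giving *forudotbujvuvbes*.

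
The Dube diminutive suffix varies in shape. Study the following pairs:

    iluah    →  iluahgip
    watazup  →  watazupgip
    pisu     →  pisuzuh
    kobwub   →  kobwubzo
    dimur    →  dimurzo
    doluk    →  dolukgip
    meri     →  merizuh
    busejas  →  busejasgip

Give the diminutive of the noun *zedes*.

zedesgip

The pattern is voicing of the final sound: -gip when the stem ends in a voiceless consonant (*iluah*, *watazup*, *doluk*, *busejas*); -zo when the stem ends in a voiced consonant (*kobwub*, *dimur*); -zuh when the stem ends in a vowel (*pisu*, *meri*).
*zedes*: final sound = /s/, a voiceless consonant → -gip → *zedesgip*.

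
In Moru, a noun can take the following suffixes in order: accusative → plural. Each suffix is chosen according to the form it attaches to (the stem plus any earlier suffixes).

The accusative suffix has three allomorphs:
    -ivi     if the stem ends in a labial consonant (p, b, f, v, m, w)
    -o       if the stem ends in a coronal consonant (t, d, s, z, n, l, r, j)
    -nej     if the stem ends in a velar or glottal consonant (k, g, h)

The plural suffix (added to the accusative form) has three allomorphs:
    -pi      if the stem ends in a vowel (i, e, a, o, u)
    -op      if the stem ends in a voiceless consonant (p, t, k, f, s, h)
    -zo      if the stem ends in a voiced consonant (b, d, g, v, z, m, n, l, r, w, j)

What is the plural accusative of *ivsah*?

Since the final consonant of *ivsah* is /h/ (velar/glottal), it takes -nej, giving *ivsahnej*.
The accusative form *ivsahnej*: final sound = /j/, a voiced consonant → -zo → *ivsahnejzo*.

ivsahnejzo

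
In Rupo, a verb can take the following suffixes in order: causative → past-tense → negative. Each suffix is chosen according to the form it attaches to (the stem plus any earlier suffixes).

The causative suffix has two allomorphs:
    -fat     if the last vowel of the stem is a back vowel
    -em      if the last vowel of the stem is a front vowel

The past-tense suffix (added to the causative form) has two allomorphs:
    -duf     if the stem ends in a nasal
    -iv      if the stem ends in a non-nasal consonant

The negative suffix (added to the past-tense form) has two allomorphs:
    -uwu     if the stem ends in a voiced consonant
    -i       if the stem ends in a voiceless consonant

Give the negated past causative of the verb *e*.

eemdufi

*e*: last vowel = /e/, a front vowel → -em → *eem*.
The causative form *eem*: final consonant = /m/, a nasal → -duf → *eemduf*.
The past-tense form *eemduf*: final consonant = /f/, voiceless → -i → *eemdufi*.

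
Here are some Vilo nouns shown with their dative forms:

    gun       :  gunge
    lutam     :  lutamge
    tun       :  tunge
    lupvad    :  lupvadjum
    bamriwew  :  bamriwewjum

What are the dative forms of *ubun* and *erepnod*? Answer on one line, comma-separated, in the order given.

Looking at the final consonant of each stem: -ge when the stem ends in a nasal (*gun*, *lutam*, *tun*); -jum when the stem ends in a non-nasal consonant (*lupvad*, *bamriwew*).
*ubun* — final consonant /n/ (a nasal) → -ge → *ubunge*.
*erepnod*: final consonant = /d/, non-nasal → -jum → *erepnodjum*.

ubunge, erepnodjum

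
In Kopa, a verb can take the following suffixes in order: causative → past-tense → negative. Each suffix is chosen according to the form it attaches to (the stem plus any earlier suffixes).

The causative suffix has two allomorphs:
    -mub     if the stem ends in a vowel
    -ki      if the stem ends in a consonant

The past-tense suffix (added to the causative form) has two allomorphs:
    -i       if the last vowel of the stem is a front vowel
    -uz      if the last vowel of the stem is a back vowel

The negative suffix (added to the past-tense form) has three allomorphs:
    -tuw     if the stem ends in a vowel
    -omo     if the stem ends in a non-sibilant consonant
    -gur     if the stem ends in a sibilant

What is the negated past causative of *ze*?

Since the final sound of *ze* is /e/ (a vowel), it takes -mub, giving *zemub*.
The last vowel of the causative form *zemub* is /u/, which is a back vowel, so the past-tense suffix is -uz, giving *zemubuz*.
The final sound of the past-tense form *zemubuz* is /z/, which is a sibilant, so the negative suffix is -gur, giving *zemubuzgur*.

zemubuzgur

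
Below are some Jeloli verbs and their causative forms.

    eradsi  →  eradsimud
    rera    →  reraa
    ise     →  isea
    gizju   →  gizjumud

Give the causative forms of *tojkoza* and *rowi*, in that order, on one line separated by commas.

The pattern is height harmony: -mud when the last vowel of the stem is a high vowel (*eradsi*, *gizju*); -a when the last vowel of the stem is a non-high vowel (*rera*, *ise*).
*tojkoza* — last vowel /a/ (a non-high vowel) → -a → *tojkozaa*.
The last vowel of *rowi* is /i/, which is a high vowel, so the suffix is -mud, giving *rowimud*.

tojkozaa, rowimud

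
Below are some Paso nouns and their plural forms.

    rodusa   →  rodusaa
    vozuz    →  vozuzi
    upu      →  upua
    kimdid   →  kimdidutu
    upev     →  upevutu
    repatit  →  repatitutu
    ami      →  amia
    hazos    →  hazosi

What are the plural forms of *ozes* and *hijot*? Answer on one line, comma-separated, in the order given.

The pattern is sibilance of the final sound: -i when the stem ends in a sibilant (*vozuz*, *hazos*); -utu when the stem ends in a non-sibilant consonant (*kimdid*, *upev*, *repatit*); -a when the stem ends in a vowel (*rodusa*, *upu*, *ami*).
Since the final sound of *ozes* is /s/ (a sibilant), it takes -i, giving *ozesi*.
Since the final sound of *hijot* is /t/ (a non-sibilant consonant), it takes -utu, giving *hijotutu*.

ozesi, hijotutu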